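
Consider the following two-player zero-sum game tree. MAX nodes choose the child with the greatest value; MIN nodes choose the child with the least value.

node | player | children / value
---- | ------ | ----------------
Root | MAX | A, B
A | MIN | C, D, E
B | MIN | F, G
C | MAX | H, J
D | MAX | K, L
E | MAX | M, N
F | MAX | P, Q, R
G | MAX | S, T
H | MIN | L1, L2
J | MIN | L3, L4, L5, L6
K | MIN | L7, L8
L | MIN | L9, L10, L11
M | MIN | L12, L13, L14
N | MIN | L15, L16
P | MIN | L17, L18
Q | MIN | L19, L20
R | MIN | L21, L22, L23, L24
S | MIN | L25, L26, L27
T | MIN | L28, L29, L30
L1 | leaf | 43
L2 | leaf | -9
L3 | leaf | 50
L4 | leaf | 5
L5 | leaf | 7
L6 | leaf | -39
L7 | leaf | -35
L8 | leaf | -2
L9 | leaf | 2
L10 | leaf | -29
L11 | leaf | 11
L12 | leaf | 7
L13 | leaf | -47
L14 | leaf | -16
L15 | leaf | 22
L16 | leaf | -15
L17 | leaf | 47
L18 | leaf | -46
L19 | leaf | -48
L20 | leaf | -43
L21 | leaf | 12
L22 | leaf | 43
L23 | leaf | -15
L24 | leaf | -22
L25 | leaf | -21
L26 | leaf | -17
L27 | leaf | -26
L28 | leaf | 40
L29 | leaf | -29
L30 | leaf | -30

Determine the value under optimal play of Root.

-26

H (MIN): min(43, -9) = -9
J (MIN): min(50, 5, 7, -39) = -39
C (MAX): max(-9, -39) = -9
K (MIN): min(-35, -2) = -35
L (MIN): min(2, -29, 11) = -29
D (MAX): max(-35, -29) = -29
M (MIN): min(7, -47, -16) = -47
N (MIN): min(22, -15) = -15
E (MAX): max(-47, -15) = -15
A (MIN): min(-9, -29, -15) = -29
P (MIN): min(47, -46) = -46
Q (MIN): min(-48, -43) = -48
R (MIN): min(12, 43, -15, -22) = -22
F (MAX): max(-46, -48, -22) = -22
S (MIN): min(-21, -17, -26) = -26
T (MIN): min(40, -29, -30) = -30
G (MAX): max(-26, -30) = -26
B (MIN): min(-22, -26) = -26
Root (MAX): max(-29, -26) = -26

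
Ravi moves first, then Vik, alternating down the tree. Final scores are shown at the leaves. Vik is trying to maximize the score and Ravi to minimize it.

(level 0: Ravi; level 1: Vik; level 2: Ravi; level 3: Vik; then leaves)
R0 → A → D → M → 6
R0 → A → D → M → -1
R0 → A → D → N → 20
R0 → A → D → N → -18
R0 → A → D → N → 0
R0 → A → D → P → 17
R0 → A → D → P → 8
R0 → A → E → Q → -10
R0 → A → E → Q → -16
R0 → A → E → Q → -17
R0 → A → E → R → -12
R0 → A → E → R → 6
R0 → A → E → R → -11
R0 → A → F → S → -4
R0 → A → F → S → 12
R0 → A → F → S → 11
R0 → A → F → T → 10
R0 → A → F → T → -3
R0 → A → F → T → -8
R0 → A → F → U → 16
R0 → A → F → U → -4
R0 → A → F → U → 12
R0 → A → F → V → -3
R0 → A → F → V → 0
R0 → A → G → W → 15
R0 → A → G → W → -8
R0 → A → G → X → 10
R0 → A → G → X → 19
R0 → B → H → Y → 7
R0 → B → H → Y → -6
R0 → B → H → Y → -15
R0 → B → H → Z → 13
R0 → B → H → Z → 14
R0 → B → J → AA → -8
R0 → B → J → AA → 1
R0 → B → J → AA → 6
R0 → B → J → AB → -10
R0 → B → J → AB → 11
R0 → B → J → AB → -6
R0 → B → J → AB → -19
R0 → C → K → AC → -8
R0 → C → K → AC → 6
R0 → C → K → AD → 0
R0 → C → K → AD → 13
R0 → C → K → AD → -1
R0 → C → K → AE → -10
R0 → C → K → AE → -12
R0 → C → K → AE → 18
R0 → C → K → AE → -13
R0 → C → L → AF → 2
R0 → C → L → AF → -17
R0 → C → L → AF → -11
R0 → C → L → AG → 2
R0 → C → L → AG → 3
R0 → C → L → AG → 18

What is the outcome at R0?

6

M (Vik): max(6, -1) = 6
N (Vik): max(20, -18, 0) = 20
P (Vik): max(17, 8) = 17
D (Ravi): min(6, 20, 17) = 6
Q (Vik): max(-10, -16, -17) = -10
R (Vik): max(-12, 6, -11) = 6
E (Ravi): min(-10, 6) = -10
S (Vik): max(-4, 12, 11) = 12
T (Vik): max(10, -3, -8) = 10
U (Vik): max(16, -4, 12) = 16
V (Vik): max(-3, 0) = 0
F (Ravi): min(12, 10, 16, 0) = 0
W (Vik): max(15, -8) = 15
X (Vik): max(10, 19) = 19
G (Ravi): min(15, 19) = 15
A (Vik): max(6, -10, 0, 15) = 15
Y (Vik): max(7, -6, -15) = 7
Z (Vik): max(13, 14) = 14
H (Ravi): min(7, 14) = 7
AA (Vik): max(-8, 1, 6) = 6
AB (Vik): max(-10, 11, -6, -19) = 11
J (Ravi): min(6, 11) = 6
B (Vik): max(7, 6) = 7
AC (Vik): max(-8, 6) = 6
AD (Vik): max(0, 13, -1) = 13
AE (Vik): max(-10, -12, 18, -13) = 18
K (Ravi): min(6, 13, 18) = 6
AF (Vik): max(2, -17, -11) = 2
AG (Vik): max(2, 3, 18) = 18
L (Ravi): min(2, 18) = 2
C (Vik): max(6, 2) = 6
R0 (Ravi): min(15, 7, 6) = 6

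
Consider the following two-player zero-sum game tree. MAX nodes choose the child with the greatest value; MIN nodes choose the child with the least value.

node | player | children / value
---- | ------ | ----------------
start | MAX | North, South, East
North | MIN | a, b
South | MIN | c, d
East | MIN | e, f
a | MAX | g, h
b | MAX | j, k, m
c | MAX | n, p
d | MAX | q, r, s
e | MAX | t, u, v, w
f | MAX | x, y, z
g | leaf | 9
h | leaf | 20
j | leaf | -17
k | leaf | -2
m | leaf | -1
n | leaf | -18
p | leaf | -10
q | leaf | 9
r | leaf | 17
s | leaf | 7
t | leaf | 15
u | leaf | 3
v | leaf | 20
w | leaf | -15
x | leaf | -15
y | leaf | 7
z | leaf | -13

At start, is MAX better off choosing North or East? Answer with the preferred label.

East

a (MAX): max(9, 20) = 20
b (MAX): max(-17, -2, -1) = -1
North (MIN): min(20, -1) = -1
e (MAX): max(15, 3, 20, -15) = 20
f (MAX): max(-15, 7, -13) = 7
East (MIN): min(20, 7) = 7
MAX prefers the higher value; North=-1, East=7. East is better since 7 > -1.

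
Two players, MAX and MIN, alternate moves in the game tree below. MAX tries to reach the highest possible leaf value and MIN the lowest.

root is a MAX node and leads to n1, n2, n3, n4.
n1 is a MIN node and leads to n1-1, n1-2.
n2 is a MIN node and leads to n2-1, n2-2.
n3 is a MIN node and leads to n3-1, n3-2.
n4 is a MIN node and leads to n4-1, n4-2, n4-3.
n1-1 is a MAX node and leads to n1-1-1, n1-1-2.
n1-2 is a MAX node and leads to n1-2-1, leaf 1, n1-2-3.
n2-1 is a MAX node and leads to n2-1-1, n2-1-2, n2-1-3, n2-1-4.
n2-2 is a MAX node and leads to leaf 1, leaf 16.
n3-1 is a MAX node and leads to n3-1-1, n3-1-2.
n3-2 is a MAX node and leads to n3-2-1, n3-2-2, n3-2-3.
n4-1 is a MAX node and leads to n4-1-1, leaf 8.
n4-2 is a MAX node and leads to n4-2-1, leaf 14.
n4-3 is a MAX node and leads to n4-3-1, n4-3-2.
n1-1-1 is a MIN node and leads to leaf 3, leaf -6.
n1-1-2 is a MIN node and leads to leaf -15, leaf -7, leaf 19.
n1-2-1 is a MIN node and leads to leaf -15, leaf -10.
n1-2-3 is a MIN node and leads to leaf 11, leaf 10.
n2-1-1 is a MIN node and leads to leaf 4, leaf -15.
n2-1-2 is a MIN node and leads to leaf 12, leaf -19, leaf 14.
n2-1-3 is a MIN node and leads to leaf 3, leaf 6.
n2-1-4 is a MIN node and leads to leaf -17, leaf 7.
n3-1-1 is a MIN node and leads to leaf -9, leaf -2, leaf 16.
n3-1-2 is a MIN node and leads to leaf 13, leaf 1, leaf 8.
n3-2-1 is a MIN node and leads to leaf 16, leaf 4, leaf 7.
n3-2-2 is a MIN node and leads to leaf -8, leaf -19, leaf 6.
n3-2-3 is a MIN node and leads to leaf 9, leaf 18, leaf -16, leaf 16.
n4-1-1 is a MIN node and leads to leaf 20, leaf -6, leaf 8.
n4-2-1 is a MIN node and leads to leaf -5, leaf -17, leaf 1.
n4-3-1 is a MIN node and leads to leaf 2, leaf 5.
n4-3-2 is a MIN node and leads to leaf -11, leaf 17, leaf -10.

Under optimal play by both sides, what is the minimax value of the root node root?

3

n1-1-1 (MIN): min(3, -6) = -6
n1-1-2 (MIN): min(-15, -7, 19) = -15
n1-1 (MAX): max(-6, -15) = -6
n1-2-1 (MIN): min(-15, -10) = -15
n1-2-3 (MIN): min(11, 10) = 10
n1-2 (MAX): max(-15, 1, 10) = 10
n1 (MIN): min(-6, 10) = -6
n2-1-1 (MIN): min(4, -15) = -15
n2-1-2 (MIN): min(12, -19, 14) = -19
n2-1-3 (MIN): min(3, 6) = 3
n2-1-4 (MIN): min(-17, 7) = -17
n2-1 (MAX): max(-15, -19, 3, -17) = 3
n2-2 (MAX): max(1, 16) = 16
n2 (MIN): min(3, 16) = 3
n3-1-1 (MIN): min(-9, -2, 16) = -9
n3-1-2 (MIN): min(13, 1, 8) = 1
n3-1 (MAX): max(-9, 1) = 1
n3-2-1 (MIN): min(16, 4, 7) = 4
n3-2-2 (MIN): min(-8, -19, 6) = -19
n3-2-3 (MIN): min(9, 18, -16, 16) = -16
n3-2 (MAX): max(4, -19, -16) = 4
n3 (MIN): min(1, 4) = 1
n4-1-1 (MIN): min(20, -6, 8) = -6
n4-1 (MAX): max(-6, 8) = 8
n4-2-1 (MIN): min(-5, -17, 1) = -17
n4-2 (MAX): max(-17, 14) = 14
n4-3-1 (MIN): min(2, 5) = 2
n4-3-2 (MIN): min(-11, 17, -10) = -11
n4-3 (MAX): max(2, -11) = 2
n4 (MIN): min(8, 14, 2) = 2
root (MAX): max(-6, 3, 1, 2) = 3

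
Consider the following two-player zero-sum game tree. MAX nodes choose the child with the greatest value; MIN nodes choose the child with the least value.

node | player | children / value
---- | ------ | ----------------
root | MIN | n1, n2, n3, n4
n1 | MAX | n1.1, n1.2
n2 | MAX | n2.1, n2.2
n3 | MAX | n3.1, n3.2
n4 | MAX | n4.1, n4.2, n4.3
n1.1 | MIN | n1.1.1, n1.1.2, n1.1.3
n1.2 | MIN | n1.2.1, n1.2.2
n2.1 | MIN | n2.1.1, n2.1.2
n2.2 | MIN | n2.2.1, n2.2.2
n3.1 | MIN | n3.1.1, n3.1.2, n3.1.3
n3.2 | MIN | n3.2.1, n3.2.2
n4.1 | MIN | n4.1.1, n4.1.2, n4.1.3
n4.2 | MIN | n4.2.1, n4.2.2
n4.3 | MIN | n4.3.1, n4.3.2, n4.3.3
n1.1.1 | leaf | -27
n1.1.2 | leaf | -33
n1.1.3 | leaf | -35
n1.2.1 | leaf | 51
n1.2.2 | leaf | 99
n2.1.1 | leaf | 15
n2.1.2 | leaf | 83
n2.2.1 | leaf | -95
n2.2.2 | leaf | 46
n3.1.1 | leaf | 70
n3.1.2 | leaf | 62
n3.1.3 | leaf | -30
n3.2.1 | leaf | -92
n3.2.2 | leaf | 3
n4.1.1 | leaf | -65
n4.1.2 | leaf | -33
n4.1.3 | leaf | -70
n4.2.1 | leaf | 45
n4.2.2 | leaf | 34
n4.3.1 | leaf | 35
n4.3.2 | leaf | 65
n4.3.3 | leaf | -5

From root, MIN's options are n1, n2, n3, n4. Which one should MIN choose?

n1.1 (MIN): min(-27, -33, -35) = -35
n1.2 (MIN): min(51, 99) = 51
n1 (MAX): max(-35, 51) = 51
n2.1 (MIN): min(15, 83) = 15
n2.2 (MIN): min(-95, 46) = -95
n2 (MAX): max(15, -95) = 15
n3.1 (MIN): min(70, 62, -30) = -30
n3.2 (MIN): min(-92, 3) = -92
n3 (MAX): max(-30, -92) = -30
n4.1 (MIN): min(-65, -33, -70) = -70
n4.2 (MIN): min(45, 34) = 34
n4.3 (MIN): min(35, 65, -5) = -5
n4 (MAX): max(-70, 34, -5) = 34
root (MIN): min(51, 15, -30, 34) = -30
MIN at root wants the lowest of {n1=51, n2=15, n3=-30, n4=34}, so chooses n3.

n3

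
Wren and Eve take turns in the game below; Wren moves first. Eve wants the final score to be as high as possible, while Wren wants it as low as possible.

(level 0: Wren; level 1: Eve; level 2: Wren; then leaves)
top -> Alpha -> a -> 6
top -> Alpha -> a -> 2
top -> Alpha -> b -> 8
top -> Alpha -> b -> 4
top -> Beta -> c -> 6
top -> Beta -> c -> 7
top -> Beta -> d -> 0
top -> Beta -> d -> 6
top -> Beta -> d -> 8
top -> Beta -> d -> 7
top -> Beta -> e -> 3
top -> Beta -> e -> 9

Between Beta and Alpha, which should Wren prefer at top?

Alpha

c (Wren): min(6, 7) = 6
d (Wren): min(0, 6, 8, 7) = 0
e (Wren): min(3, 9) = 3
Beta (Eve): max(6, 0, 3) = 6
a (Wren): min(6, 2) = 2
b (Wren): min(8, 4) = 4
Alpha (Eve): max(2, 4) = 4
Wren prefers the lower value; Beta=6, Alpha=4. Alpha is better since 4 < 6.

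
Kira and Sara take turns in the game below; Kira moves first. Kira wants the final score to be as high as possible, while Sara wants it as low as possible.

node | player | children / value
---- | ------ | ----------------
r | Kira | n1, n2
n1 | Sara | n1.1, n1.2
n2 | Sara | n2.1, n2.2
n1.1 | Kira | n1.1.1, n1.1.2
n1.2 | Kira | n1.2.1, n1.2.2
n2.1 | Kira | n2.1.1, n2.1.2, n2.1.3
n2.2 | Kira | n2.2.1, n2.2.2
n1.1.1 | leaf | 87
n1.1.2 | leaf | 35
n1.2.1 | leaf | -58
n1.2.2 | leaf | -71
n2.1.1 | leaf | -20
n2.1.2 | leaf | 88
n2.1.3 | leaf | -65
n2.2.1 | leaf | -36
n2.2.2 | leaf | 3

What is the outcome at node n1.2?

-58

n1.2 (Kira): max(-58, -71) = -58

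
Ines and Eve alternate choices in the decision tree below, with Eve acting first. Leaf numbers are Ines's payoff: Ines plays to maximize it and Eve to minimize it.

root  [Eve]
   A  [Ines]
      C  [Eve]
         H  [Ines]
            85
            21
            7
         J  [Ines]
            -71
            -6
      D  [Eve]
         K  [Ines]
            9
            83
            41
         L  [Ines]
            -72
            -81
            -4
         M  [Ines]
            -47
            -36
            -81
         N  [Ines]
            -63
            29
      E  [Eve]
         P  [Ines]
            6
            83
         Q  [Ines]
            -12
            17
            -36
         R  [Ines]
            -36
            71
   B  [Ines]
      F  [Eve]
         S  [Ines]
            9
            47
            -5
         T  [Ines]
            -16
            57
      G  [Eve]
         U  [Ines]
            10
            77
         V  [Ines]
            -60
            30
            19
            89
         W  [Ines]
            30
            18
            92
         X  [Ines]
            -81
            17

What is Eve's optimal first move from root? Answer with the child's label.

A

H (Ines): max(85, 21, 7) = 85
J (Ines): max(-71, -6) = -6
C (Eve): min(85, -6) = -6
K (Ines): max(9, 83, 41) = 83
L (Ines): max(-72, -81, -4) = -4
M (Ines): max(-47, -36, -81) = -36
N (Ines): max(-63, 29) = 29
D (Eve): min(83, -4, -36, 29) = -36
P (Ines): max(6, 83) = 83
Q (Ines): max(-12, 17, -36) = 17
R (Ines): max(-36, 71) = 71
E (Eve): min(83, 17, 71) = 17
A (Ines): max(-6, -36, 17) = 17
S (Ines): max(9, 47, -5) = 47
T (Ines): max(-16, 57) = 57
F (Eve): min(47, 57) = 47
U (Ines): max(10, 77) = 77
V (Ines): max(-60, 30, 19, 89) = 89
W (Ines): max(30, 18, 92) = 92
X (Ines): max(-81, 17) = 17
G (Eve): min(77, 89, 92, 17) = 17
B (Ines): max(47, 17) = 47
root (Eve): min(17, 47) = 17
Eve at root wants the lowest of {A=17, B=47}, so chooses A.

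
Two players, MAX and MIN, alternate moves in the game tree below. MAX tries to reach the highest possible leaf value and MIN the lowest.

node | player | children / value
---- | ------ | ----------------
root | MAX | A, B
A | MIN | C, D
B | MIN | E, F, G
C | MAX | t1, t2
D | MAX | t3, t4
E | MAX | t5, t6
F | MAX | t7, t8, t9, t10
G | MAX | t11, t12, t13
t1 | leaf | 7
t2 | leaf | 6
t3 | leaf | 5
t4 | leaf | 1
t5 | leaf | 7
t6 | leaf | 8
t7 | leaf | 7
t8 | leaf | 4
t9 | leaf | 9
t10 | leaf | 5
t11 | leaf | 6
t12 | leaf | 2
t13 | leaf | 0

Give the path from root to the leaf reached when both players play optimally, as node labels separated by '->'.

root -> B -> G -> t11

C (MAX): max(7, 6) = 7
D (MAX): max(5, 1) = 5
A (MIN): min(7, 5) = 5
E (MAX): max(7, 8) = 8
F (MAX): max(7, 4, 9, 5) = 9
G (MAX): max(6, 2, 0) = 6
B (MIN): min(8, 9, 6) = 6
root (MAX): max(5, 6) = 6
At root, MAX picks B (highest: 6).
At B, MIN picks G (lowest: 6).
At G, MAX picks t11 (highest: 6).
Terminal value 6.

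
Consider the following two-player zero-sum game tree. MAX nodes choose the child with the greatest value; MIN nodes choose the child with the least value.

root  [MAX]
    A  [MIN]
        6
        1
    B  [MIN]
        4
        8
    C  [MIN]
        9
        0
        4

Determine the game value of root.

A (MIN): min(6, 1) = 1
B (MIN): min(4, 8) = 4
C (MIN): min(9, 0, 4) = 0
root (MAX): max(1, 4, 0) = 4

4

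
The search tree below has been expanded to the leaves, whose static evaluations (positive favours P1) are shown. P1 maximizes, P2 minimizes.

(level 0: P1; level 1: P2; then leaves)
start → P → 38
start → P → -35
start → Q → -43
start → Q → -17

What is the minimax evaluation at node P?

-35

P (P2): min(38, -35) = -35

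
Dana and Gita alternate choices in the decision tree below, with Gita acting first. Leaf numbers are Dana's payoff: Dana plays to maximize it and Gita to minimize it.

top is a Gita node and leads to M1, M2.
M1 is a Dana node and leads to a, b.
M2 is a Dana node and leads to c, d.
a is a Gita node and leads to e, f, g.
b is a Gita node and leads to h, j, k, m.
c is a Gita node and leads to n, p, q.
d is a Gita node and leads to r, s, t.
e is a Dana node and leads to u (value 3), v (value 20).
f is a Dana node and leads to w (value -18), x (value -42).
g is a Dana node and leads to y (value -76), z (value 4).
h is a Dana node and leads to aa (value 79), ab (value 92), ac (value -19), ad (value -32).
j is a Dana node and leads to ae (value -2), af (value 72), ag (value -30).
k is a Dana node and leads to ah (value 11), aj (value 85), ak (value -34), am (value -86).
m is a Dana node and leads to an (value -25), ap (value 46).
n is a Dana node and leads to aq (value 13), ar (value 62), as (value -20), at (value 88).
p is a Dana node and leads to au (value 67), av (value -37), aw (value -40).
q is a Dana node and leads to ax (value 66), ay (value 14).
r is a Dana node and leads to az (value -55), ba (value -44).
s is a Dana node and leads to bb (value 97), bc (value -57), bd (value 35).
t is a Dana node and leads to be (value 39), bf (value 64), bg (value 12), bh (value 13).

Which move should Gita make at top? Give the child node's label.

M1

e (Dana): max(3, 20) = 20
f (Dana): max(-18, -42) = -18
g (Dana): max(-76, 4) = 4
a (Gita): min(20, -18, 4) = -18
h (Dana): max(79, 92, -19, -32) = 92
j (Dana): max(-2, 72, -30) = 72
k (Dana): max(11, 85, -34, -86) = 85
m (Dana): max(-25, 46) = 46
b (Gita): min(92, 72, 85, 46) = 46
M1 (Dana): max(-18, 46) = 46
n (Dana): max(13, 62, -20, 88) = 88
p (Dana): max(67, -37, -40) = 67
q (Dana): max(66, 14) = 66
c (Gita): min(88, 67, 66) = 66
r (Dana): max(-55, -44) = -44
s (Dana): max(97, -57, 35) = 97
t (Dana): max(39, 64, 12, 13) = 64
d (Gita): min(-44, 97, 64) = -44
M2 (Dana): max(66, -44) = 66
top (Gita): min(46, 66) = 46
Gita at top wants the lowest of {M1=46, M2=66}, so chooses M1.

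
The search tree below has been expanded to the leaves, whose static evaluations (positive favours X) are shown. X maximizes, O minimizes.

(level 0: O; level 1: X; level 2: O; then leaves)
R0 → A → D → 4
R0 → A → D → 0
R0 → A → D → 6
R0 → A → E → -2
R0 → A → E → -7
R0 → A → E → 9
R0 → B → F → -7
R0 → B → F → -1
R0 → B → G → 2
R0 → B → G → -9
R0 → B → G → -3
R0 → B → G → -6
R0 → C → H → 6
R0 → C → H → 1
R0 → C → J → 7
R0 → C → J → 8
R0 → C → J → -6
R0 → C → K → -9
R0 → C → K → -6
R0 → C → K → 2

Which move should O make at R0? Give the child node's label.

D (O): min(4, 0, 6) = 0
E (O): min(-2, -7, 9) = -7
A (X): max(0, -7) = 0
F (O): min(-7, -1) = -7
G (O): min(2, -9, -3, -6) = -9
B (X): max(-7, -9) = -7
H (O): min(6, 1) = 1
J (O): min(7, 8, -6) = -6
K (O): min(-9, -6, 2) = -9
C (X): max(1, -6, -9) = 1
R0 (O): min(0, -7, 1) = -7
O at R0 wants the lowest of {A=0, B=-7, C=1}, so chooses B.

B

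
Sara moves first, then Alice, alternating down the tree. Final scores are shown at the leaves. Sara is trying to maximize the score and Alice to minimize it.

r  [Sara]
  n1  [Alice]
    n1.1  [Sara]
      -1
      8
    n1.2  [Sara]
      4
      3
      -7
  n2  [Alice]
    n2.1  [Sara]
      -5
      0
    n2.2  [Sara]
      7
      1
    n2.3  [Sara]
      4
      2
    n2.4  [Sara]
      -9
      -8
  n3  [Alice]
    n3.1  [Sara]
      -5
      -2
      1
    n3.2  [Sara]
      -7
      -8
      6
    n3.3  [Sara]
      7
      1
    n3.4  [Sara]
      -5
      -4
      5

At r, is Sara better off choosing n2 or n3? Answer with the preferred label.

n2.1 (Sara): max(-5, 0) = 0
n2.2 (Sara): max(7, 1) = 7
n2.3 (Sara): max(4, 2) = 4
n2.4 (Sara): max(-9, -8) = -8
n2 (Alice): min(0, 7, 4, -8) = -8
n3.1 (Sara): max(-5, -2, 1) = 1
n3.2 (Sara): max(-7, -8, 6) = 6
n3.3 (Sara): max(7, 1) = 7
n3.4 (Sara): max(-5, -4, 5) = 5
n3 (Alice): min(1, 6, 7, 5) = 1
Sara prefers the higher value; n2=-8, n3=1. n3 is better since 1 > -8.

n3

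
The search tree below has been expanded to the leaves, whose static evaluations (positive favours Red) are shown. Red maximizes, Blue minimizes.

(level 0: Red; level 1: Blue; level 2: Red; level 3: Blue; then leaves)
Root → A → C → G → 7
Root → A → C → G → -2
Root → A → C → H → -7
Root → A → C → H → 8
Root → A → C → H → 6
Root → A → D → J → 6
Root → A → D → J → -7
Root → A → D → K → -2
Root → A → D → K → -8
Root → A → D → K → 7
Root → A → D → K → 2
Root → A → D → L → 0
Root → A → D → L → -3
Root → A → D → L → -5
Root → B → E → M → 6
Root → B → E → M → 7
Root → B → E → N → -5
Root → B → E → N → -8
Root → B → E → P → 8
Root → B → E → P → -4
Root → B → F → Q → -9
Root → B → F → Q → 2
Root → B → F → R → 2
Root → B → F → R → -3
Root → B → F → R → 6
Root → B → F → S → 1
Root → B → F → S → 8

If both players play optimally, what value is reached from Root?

G (Blue): min(7, -2) = -2
H (Blue): min(-7, 8, 6) = -7
C (Red): max(-2, -7) = -2
J (Blue): min(6, -7) = -7
K (Blue): min(-2, -8, 7, 2) = -8
L (Blue): min(0, -3, -5) = -5
D (Red): max(-7, -8, -5) = -5
A (Blue): min(-2, -5) = -5
M (Blue): min(6, 7) = 6
N (Blue): min(-5, -8) = -8
P (Blue): min(8, -4) = -4
E (Red): max(6, -8, -4) = 6
Q (Blue): min(-9, 2) = -9
R (Blue): min(2, -3, 6) = -3
S (Blue): min(1, 8) = 1
F (Red): max(-9, -3, 1) = 1
B (Blue): min(6, 1) = 1
Root (Red): max(-5, 1) = 1

1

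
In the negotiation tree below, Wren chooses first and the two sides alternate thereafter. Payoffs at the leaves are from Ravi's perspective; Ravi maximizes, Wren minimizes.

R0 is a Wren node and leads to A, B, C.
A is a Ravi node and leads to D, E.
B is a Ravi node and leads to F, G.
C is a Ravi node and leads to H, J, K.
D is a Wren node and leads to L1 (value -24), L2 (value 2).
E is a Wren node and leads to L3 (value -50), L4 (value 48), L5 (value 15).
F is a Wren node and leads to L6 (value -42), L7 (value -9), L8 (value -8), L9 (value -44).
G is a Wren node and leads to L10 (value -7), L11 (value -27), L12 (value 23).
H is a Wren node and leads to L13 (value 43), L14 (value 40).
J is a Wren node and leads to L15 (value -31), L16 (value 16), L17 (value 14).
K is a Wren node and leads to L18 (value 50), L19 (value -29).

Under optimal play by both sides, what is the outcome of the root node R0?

D (Wren): min(-24, 2) = -24
E (Wren): min(-50, 48, 15) = -50
A (Ravi): max(-24, -50) = -24
F (Wren): min(-42, -9, -8, -44) = -44
G (Wren): min(-7, -27, 23) = -27
B (Ravi): max(-44, -27) = -27
H (Wren): min(43, 40) = 40
J (Wren): min(-31, 16, 14) = -31
K (Wren): min(50, -29) = -29
C (Ravi): max(40, -31, -29) = 40
R0 (Wren): min(-24, -27, 40) = -27

-27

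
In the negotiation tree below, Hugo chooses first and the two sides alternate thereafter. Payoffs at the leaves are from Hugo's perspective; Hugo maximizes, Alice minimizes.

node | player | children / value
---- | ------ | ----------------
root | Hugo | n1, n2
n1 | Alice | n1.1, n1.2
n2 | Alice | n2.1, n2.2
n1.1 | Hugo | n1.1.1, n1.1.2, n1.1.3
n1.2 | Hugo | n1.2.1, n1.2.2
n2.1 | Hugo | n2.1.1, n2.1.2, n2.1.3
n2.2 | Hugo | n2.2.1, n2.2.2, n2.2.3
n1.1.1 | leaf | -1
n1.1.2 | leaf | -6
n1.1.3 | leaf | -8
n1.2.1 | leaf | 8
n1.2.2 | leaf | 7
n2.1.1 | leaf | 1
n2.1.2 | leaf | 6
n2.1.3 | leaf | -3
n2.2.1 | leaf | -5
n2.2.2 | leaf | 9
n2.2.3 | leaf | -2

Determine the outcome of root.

6

n1.1 (Hugo): max(-1, -6, -8) = -1
n1.2 (Hugo): max(8, 7) = 8
n1 (Alice): min(-1, 8) = -1
n2.1 (Hugo): max(1, 6, -3) = 6
n2.2 (Hugo): max(-5, 9, -2) = 9
n2 (Alice): min(6, 9) = 6
root (Hugo): max(-1, 6) = 6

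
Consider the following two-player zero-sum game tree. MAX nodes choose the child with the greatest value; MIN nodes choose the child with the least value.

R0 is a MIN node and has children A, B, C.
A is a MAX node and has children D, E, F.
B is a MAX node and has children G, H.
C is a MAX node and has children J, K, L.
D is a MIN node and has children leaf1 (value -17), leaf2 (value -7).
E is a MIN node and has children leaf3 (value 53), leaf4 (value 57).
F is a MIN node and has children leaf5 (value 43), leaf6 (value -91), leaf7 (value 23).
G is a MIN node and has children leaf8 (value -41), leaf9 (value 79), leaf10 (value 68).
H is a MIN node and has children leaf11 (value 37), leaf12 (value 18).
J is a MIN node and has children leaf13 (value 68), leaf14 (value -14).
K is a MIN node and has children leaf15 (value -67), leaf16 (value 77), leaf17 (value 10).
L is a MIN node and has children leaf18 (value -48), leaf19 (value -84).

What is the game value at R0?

-14

D (MIN): min(-17, -7) = -17
E (MIN): min(53, 57) = 53
F (MIN): min(43, -91, 23) = -91
A (MAX): max(-17, 53, -91) = 53
G (MIN): min(-41, 79, 68) = -41
H (MIN): min(37, 18) = 18
B (MAX): max(-41, 18) = 18
J (MIN): min(68, -14) = -14
K (MIN): min(-67, 77, 10) = -67
L (MIN): min(-48, -84) = -84
C (MAX): max(-14, -67, -84) = -14
R0 (MIN): min(53, 18, -14) = -14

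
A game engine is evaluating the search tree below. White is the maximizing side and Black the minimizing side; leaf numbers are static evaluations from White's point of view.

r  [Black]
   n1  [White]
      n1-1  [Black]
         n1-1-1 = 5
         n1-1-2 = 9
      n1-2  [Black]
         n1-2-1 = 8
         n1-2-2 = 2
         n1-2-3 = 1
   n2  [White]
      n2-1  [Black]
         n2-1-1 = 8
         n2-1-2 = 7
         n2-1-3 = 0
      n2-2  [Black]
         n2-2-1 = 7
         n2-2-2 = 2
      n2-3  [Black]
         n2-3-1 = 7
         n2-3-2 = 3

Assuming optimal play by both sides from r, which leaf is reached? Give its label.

n1-1 (Black): min(5, 9) = 5
n1-2 (Black): min(8, 2, 1) = 1
n1 (White): max(5, 1) = 5
n2-1 (Black): min(8, 7, 0) = 0
n2-2 (Black): min(7, 2) = 2
n2-3 (Black): min(7, 3) = 3
n2 (White): max(0, 2, 3) = 3
r (Black): min(5, 3) = 3
At r, Black picks n2 (lowest: 3).
At n2, White picks n2-3 (highest: 3).
At n2-3, Black picks n2-3-2 (lowest: 3).
Terminal value 3.

n2-3-2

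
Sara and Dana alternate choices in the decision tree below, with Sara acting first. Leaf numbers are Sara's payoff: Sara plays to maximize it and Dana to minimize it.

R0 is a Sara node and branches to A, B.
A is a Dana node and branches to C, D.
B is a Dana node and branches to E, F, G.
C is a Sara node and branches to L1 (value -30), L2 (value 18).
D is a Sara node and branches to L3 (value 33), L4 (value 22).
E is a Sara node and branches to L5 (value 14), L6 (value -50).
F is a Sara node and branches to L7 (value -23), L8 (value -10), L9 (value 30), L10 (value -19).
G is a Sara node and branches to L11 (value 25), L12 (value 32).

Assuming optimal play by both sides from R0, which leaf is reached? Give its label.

C (Sara): max(-30, 18) = 18
D (Sara): max(33, 22) = 33
A (Dana): min(18, 33) = 18
E (Sara): max(14, -50) = 14
F (Sara): max(-23, -10, 30, -19) = 30
G (Sara): max(25, 32) = 32
B (Dana): min(14, 30, 32) = 14
R0 (Sara): max(18, 14) = 18
At R0, Sara picks A (highest: 18).
At A, Dana picks C (lowest: 18).
At C, Sara picks L2 (highest: 18).
Terminal value 18.

L2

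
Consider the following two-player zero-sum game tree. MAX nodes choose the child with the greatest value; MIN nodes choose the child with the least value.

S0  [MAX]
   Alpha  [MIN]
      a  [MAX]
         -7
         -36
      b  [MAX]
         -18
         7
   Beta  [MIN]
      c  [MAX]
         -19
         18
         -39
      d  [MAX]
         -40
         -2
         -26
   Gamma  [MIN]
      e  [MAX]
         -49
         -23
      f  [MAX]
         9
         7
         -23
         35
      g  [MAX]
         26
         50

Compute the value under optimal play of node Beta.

-2

c (MAX): max(-19, 18, -39) = 18
d (MAX): max(-40, -2, -26) = -2
Beta (MIN): min(18, -2) = -2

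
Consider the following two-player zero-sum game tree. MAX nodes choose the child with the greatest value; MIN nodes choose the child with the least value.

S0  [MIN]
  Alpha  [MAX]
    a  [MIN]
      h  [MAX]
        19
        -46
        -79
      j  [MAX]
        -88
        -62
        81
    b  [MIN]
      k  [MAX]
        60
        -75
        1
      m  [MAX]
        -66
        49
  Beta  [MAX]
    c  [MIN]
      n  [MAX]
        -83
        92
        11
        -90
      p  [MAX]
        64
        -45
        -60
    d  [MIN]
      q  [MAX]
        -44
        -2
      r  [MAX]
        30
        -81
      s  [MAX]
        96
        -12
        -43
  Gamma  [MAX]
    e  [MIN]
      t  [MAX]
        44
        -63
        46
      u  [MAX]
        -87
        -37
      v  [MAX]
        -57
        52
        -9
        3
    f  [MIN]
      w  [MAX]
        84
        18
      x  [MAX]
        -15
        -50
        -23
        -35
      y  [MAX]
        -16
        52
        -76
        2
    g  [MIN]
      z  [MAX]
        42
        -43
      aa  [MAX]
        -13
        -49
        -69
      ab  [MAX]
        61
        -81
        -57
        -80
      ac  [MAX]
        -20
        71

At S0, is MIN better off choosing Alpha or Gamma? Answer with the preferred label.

h (MAX): max(19, -46, -79) = 19
j (MAX): max(-88, -62, 81) = 81
a (MIN): min(19, 81) = 19
k (MAX): max(60, -75, 1) = 60
m (MAX): max(-66, 49) = 49
b (MIN): min(60, 49) = 49
Alpha (MAX): max(19, 49) = 49
t (MAX): max(44, -63, 46) = 46
u (MAX): max(-87, -37) = -37
v (MAX): max(-57, 52, -9, 3) = 52
e (MIN): min(46, -37, 52) = -37
w (MAX): max(84, 18) = 84
x (MAX): max(-15, -50, -23, -35) = -15
y (MAX): max(-16, 52, -76, 2) = 52
f (MIN): min(84, -15, 52) = -15
z (MAX): max(42, -43) = 42
aa (MAX): max(-13, -49, -69) = -13
ab (MAX): max(61, -81, -57, -80) = 61
ac (MAX): max(-20, 71) = 71
g (MIN): min(42, -13, 61, 71) = -13
Gamma (MAX): max(-37, -15, -13) = -13
MIN prefers the lower value; Alpha=49, Gamma=-13. Gamma is better since -13 < 49.

Gamma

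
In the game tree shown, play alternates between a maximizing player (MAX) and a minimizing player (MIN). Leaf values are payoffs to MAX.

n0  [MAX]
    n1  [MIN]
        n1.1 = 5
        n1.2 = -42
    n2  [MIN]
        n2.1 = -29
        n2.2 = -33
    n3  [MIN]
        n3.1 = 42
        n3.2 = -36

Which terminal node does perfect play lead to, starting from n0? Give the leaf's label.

n2.2

n1 (MIN): min(5, -42) = -42
n2 (MIN): min(-29, -33) = -33
n3 (MIN): min(42, -36) = -36
n0 (MAX): max(-42, -33, -36) = -33
At n0, MAX picks n2 (highest: -33).
At n2, MIN picks n2.2 (lowest: -33).
Terminal value -33.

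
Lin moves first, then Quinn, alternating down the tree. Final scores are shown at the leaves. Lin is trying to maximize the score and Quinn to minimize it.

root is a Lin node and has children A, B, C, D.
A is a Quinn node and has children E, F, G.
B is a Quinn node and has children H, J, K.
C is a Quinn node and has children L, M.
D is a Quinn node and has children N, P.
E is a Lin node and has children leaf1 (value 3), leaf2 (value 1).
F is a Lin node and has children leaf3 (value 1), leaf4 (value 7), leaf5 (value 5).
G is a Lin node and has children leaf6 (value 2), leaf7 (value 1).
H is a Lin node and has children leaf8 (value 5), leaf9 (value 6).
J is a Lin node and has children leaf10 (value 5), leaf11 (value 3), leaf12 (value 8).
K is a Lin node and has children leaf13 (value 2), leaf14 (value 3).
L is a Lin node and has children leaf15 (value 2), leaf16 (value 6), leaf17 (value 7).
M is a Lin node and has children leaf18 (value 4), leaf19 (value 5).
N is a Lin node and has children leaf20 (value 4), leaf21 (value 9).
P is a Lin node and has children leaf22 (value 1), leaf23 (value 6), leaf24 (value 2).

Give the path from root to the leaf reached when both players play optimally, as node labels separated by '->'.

E (Lin): max(3, 1) = 3
F (Lin): max(1, 7, 5) = 7
G (Lin): max(2, 1) = 2
A (Quinn): min(3, 7, 2) = 2
H (Lin): max(5, 6) = 6
J (Lin): max(5, 3, 8) = 8
K (Lin): max(2, 3) = 3
B (Quinn): min(6, 8, 3) = 3
L (Lin): max(2, 6, 7) = 7
M (Lin): max(4, 5) = 5
C (Quinn): min(7, 5) = 5
N (Lin): max(4, 9) = 9
P (Lin): max(1, 6, 2) = 6
D (Quinn): min(9, 6) = 6
root (Lin): max(2, 3, 5, 6) = 6
At root, Lin picks D (highest: 6).
At D, Quinn picks P (lowest: 6).
At P, Lin picks leaf23 (highest: 6).
Terminal value 6.

root -> D -> P -> leaf23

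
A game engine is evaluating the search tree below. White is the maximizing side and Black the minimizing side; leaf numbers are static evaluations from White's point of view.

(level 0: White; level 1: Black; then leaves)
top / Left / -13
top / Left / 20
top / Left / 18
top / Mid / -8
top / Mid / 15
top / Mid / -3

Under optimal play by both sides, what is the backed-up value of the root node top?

-8

Left (Black): min(-13, 20, 18) = -13
Mid (Black): min(-8, 15, -3) = -8
top (White): max(-13, -8) = -8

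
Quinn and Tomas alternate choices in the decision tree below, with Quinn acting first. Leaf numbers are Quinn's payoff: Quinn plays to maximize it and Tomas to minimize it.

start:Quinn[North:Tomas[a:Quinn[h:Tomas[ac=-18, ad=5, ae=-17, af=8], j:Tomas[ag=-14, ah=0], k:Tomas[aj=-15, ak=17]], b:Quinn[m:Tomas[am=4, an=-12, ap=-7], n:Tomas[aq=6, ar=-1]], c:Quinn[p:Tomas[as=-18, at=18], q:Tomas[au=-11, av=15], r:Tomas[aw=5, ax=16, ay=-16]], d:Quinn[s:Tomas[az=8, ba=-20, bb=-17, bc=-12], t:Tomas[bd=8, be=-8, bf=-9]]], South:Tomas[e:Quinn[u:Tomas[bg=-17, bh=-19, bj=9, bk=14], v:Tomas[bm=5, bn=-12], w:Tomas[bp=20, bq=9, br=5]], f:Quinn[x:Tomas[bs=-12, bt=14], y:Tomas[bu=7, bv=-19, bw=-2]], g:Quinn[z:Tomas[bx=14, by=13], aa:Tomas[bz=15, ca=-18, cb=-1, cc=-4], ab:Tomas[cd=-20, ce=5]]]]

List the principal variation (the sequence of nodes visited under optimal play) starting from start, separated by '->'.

start -> South -> f -> x -> bs

h (Tomas): min(-18, 5, -17, 8) = -18
j (Tomas): min(-14, 0) = -14
k (Tomas): min(-15, 17) = -15
a (Quinn): max(-18, -14, -15) = -14
m (Tomas): min(4, -12, -7) = -12
n (Tomas): min(6, -1) = -1
b (Quinn): max(-12, -1) = -1
p (Tomas): min(-18, 18) = -18
q (Tomas): min(-11, 15) = -11
r (Tomas): min(5, 16, -16) = -16
c (Quinn): max(-18, -11, -16) = -11
s (Tomas): min(8, -20, -17, -12) = -20
t (Tomas): min(8, -8, -9) = -9
d (Quinn): max(-20, -9) = -9
North (Tomas): min(-14, -1, -11, -9) = -14
u (Tomas): min(-17, -19, 9, 14) = -19
v (Tomas): min(5, -12) = -12
w (Tomas): min(20, 9, 5) = 5
e (Quinn): max(-19, -12, 5) = 5
x (Tomas): min(-12, 14) = -12
y (Tomas): min(7, -19, -2) = -19
f (Quinn): max(-12, -19) = -12
z (Tomas): min(14, 13) = 13
aa (Tomas): min(15, -18, -1, -4) = -18
ab (Tomas): min(-20, 5) = -20
g (Quinn): max(13, -18, -20) = 13
South (Tomas): min(5, -12, 13) = -12
start (Quinn): max(-14, -12) = -12
At start, Quinn picks South (highest: -12).
At South, Tomas picks f (lowest: -12).
At f, Quinn picks x (highest: -12).
At x, Tomas picks bs (lowest: -12).
Terminal value -12.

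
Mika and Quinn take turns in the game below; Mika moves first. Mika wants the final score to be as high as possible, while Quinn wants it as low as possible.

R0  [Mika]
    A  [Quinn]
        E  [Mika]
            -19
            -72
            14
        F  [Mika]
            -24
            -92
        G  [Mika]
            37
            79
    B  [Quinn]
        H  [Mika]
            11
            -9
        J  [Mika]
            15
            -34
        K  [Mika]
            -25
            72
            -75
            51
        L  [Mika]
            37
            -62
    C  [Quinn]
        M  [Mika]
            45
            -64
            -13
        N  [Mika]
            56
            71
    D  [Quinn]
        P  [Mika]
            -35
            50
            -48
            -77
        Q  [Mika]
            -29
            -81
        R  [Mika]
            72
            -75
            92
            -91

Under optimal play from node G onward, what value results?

79

G (Mika): max(37, 79) = 79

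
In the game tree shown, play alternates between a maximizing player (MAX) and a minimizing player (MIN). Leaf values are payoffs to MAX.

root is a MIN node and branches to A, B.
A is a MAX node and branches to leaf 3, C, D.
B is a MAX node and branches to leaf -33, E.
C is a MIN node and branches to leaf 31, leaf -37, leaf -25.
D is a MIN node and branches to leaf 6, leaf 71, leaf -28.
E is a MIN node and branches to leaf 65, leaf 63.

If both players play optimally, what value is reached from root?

3

C (MIN): min(31, -37, -25) = -37
D (MIN): min(6, 71, -28) = -28
A (MAX): max(3, -37, -28) = 3
E (MIN): min(65, 63) = 63
B (MAX): max(-33, 63) = 63
root (MIN): min(3, 63) = 3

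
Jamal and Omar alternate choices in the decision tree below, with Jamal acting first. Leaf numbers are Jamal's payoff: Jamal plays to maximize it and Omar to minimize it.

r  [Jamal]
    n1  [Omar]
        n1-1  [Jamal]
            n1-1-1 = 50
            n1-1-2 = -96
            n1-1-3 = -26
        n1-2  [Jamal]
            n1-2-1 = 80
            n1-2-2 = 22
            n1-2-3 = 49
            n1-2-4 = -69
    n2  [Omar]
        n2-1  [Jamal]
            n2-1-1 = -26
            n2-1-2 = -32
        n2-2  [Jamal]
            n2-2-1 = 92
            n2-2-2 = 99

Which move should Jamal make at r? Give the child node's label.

n1

n1-1 (Jamal): max(50, -96, -26) = 50
n1-2 (Jamal): max(80, 22, 49, -69) = 80
n1 (Omar): min(50, 80) = 50
n2-1 (Jamal): max(-26, -32) = -26
n2-2 (Jamal): max(92, 99) = 99
n2 (Omar): min(-26, 99) = -26
r (Jamal): max(50, -26) = 50
Jamal at r wants the highest of {n1=50, n2=-26}, so chooses n1.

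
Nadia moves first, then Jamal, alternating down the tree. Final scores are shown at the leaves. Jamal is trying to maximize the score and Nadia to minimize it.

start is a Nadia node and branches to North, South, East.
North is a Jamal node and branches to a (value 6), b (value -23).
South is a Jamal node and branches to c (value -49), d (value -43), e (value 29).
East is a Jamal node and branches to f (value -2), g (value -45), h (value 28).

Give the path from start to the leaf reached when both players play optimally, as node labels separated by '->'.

start -> North -> a

North (Jamal): max(6, -23) = 6
South (Jamal): max(-49, -43, 29) = 29
East (Jamal): max(-2, -45, 28) = 28
start (Nadia): min(6, 29, 28) = 6
At start, Nadia picks North (lowest: 6).
At North, Jamal picks a (highest: 6).
Terminal value 6.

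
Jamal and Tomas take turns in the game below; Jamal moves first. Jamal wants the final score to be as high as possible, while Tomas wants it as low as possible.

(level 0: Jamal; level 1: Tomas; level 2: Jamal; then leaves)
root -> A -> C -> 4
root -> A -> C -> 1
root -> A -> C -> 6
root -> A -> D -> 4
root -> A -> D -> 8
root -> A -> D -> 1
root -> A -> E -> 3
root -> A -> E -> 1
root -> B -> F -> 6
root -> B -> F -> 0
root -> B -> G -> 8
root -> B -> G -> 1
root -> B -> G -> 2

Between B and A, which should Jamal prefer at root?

F (Jamal): max(6, 0) = 6
G (Jamal): max(8, 1, 2) = 8
B (Tomas): min(6, 8) = 6
C (Jamal): max(4, 1, 6) = 6
D (Jamal): max(4, 8, 1) = 8
E (Jamal): max(3, 1) = 3
A (Tomas): min(6, 8, 3) = 3
Jamal prefers the higher value; B=6, A=3. B is better since 6 > 3.

B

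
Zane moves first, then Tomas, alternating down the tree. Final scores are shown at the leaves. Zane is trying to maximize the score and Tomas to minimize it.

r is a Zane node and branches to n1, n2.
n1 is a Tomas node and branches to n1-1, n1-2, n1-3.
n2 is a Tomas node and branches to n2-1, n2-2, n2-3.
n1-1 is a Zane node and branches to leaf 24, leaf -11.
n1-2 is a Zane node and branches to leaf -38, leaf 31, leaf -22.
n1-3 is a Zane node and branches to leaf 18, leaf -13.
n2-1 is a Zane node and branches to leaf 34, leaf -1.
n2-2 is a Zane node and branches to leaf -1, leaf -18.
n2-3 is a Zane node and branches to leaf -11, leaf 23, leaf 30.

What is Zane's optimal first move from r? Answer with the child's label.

n1

n1-1 (Zane): max(24, -11) = 24
n1-2 (Zane): max(-38, 31, -22) = 31
n1-3 (Zane): max(18, -13) = 18
n1 (Tomas): min(24, 31, 18) = 18
n2-1 (Zane): max(34, -1) = 34
n2-2 (Zane): max(-1, -18) = -1
n2-3 (Zane): max(-11, 23, 30) = 30
n2 (Tomas): min(34, -1, 30) = -1
r (Zane): max(18, -1) = 18
Zane at r wants the highest of {n1=18, n2=-1}, so chooses n1.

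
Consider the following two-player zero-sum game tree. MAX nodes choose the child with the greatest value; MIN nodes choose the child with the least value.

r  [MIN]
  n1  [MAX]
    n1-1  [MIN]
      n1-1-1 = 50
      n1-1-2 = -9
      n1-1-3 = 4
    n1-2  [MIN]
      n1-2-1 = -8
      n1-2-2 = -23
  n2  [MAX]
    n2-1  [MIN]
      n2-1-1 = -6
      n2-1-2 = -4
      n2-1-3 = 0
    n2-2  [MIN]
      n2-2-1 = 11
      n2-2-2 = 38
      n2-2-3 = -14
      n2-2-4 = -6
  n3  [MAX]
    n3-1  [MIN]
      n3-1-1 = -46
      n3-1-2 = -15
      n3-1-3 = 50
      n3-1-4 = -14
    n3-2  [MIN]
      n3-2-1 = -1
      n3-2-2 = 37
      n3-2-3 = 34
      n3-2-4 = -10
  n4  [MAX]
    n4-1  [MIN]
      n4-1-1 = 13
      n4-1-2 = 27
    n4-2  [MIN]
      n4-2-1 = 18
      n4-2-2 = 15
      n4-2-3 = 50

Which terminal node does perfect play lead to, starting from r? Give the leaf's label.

n3-2-4

n1-1 (MIN): min(50, -9, 4) = -9
n1-2 (MIN): min(-8, -23) = -23
n1 (MAX): max(-9, -23) = -9
n2-1 (MIN): min(-6, -4, 0) = -6
n2-2 (MIN): min(11, 38, -14, -6) = -14
n2 (MAX): max(-6, -14) = -6
n3-1 (MIN): min(-46, -15, 50, -14) = -46
n3-2 (MIN): min(-1, 37, 34, -10) = -10
n3 (MAX): max(-46, -10) = -10
n4-1 (MIN): min(13, 27) = 13
n4-2 (MIN): min(18, 15, 50) = 15
n4 (MAX): max(13, 15) = 15
r (MIN): min(-9, -6, -10, 15) = -10
At r, MIN picks n3 (lowest: -10).
At n3, MAX picks n3-2 (highest: -10).
At n3-2, MIN picks n3-2-4 (lowest: -10).
Terminal value -10.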